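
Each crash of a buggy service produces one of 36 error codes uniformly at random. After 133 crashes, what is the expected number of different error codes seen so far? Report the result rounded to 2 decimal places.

35.15

For each error code, P(seen in 133 crashes) = 1 - (35/36)^133 = 0.976.
By linearity of expectation, E[distinct seen] = 36·(1 - (35/36)^133) = 35.151.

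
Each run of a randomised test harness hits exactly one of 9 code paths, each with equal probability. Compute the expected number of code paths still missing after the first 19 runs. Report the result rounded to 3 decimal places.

0.960

For each code path, P(unseen after 19) = (8/9)^19 = 0.1067.
By linearity of expectation, E[unseen] = 9·(8/9)^19 = 0.9602.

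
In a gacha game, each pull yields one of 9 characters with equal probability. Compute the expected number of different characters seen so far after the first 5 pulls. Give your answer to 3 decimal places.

For each character, P(seen in 5 pulls) = 1 - (8/9)^5 = 0.4451.
By linearity of expectation, E[distinct seen] = 9·(1 - (8/9)^5) = 4.0056.

4.006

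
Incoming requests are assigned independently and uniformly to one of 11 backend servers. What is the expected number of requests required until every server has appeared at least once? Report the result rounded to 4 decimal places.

The wait to go from k to k+1 distinct servers is geometric with mean 11/(11-k).
E[T] = 11/11 + 11/10 + 11/9 + ... + 11/2 + 11/1 = 11·H_{11}.
H_{11} = 3.01988, so E[T] = 33.21865.

33.2187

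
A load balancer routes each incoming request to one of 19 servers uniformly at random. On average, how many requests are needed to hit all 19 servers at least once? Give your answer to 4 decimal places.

67.4071

The wait to go from k to k+1 distinct servers is geometric with mean 19/(19-k).
E[T] = 19/19 + 19/18 + 19/17 + ... + 19/2 + 19/1 = 19·H_{19}.
H_{19} = 3.54774, so E[T] = 67.40705.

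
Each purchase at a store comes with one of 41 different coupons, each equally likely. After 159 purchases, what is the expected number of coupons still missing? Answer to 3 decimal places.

For each coupon, P(unseen after 159) = (40/41)^159 = 0.0197.
By linearity of expectation, E[unseen] = 41·(40/41)^159 = 0.8085.

0.809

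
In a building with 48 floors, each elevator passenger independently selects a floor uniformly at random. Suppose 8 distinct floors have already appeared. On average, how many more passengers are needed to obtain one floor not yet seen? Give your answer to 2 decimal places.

The number of passengers until the next new floor is geometric with success probability 40/48, so its mean is 48/40.
E = 48/40 = 1.200.

1.20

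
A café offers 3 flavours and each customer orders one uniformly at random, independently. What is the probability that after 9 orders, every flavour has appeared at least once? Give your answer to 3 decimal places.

Let A_i be the event that flavour i is missing after 9 orders. By inclusion–exclusion on the A_i,
P(all seen) = Σ_{j=0}^{3} (-1)^j C(3,j)((3-j)/3)^9
= 1.0000 - 0.0780 + 0.0002 - 0.0000
= 0.9221.

0.922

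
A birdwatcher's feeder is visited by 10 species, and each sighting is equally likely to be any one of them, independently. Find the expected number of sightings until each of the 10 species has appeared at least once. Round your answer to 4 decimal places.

The wait to go from k to k+1 distinct species is geometric with mean 10/(10-k).
E[T] = 10/10 + 10/9 + 10/8 + ... + 10/2 + 10/1 = 10·H_{10}.
H_{10} = 2.92897, so E[T] = 29.28968.

29.2897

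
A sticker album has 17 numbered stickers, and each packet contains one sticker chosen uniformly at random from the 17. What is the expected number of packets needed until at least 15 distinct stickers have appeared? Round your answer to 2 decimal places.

Going from k to k+1 distinct takes a geometric number of packets with mean 17/(17-k).
Sum over k = 0,...,14: E = 17/17 + 17/16 + 17/15 + ... + 17/4 + 17/3 = 32.972.

32.97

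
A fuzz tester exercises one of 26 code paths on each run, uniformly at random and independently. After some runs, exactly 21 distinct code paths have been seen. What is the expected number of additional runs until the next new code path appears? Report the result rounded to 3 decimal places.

5.200

Each run yields a new code path with probability (26-21)/26 = 5/26, so the wait is geometric with mean 26/5.
E = 26/5 = 5.2000.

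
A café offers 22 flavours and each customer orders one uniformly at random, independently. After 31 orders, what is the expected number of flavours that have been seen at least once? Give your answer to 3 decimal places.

16.799

For each flavour, P(seen in 31 orders) = 1 - (21/22)^31 = 0.7636.
By linearity of expectation, E[distinct seen] = 22·(1 - (21/22)^31) = 16.7986.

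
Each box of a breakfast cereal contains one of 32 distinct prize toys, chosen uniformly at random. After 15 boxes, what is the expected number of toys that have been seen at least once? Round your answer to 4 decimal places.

12.1241

For each toy, P(seen in 15 boxes) = 1 - (31/32)^15 = 0.37888.
By linearity of expectation, E[distinct seen] = 32·(1 - (31/32)^15) = 12.12415.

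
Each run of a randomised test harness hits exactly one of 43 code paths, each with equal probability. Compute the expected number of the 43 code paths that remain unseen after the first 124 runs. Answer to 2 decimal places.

For each code path, P(unseen after 124) = (42/43)^124 = 0.054.
By linearity of expectation, E[unseen] = 43·(42/43)^124 = 2.324.

2.32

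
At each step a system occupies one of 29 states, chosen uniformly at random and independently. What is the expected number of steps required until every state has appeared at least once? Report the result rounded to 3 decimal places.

Split into phases: going from k distinct to k+1 distinct takes on average 29/(29-k) steps.
E[T] = 29/29 + 29/28 + 29/27 + ... + 29/2 + 29/1 = 29·H_{29}.
H_{29} = 3.9617, so E[T] = 114.8880.

114.888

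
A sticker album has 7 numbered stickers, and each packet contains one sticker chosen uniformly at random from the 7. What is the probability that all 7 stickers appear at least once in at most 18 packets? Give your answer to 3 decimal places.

Let A_i be the event that sticker i is missing after 18 packets. By inclusion–exclusion on the A_i,
P(all seen) = Σ_{j=0}^{7} (-1)^j C(7,j)((7-j)/7)^18
= 1.0000 - 0.4366 + 0.0492 - 0.0015 + 0.0000 - 0.0000 + 0.0000 - 0.0000
= 0.6112.

0.611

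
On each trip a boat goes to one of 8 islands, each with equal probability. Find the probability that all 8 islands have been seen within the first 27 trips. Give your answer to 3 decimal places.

0.794

Let A_i be the event that island i is missing after 27 trips. By inclusion–exclusion on the A_i,
P(all seen) = Σ_{j=0}^{8} (-1)^j C(8,j)((8-j)/8)^27
= 1.0000 - 0.2174 + 0.0119 - 0.0002 + 0.0000 - 0.0000 + 0.0000 - 0.0000 + 0.0000
= 0.7943.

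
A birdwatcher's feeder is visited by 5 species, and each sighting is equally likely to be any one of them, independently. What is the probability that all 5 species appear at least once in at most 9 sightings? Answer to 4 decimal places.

0.4271

By inclusion–exclusion over which species are missing,
P(all seen) = Σ_{j=0}^{5} (-1)^j C(5,j)((5-j)/5)^9
= 1.00000 - 0.67109 + 0.10078 - 0.00262 + 0.00000 - 0.00000
= 0.42707.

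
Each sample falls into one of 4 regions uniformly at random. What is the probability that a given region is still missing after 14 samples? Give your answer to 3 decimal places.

Each sample misses the fixed region with probability (4-1)/4 = 3/4, independently.
P(still missing after 14) = (3/4)^14 = 0.0178.

0.018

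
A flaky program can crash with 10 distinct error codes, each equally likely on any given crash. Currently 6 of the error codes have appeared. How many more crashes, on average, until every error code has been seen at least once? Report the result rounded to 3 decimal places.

20.833

The wait to go from k to k+1 distinct error codes is geometric with mean 10/(10-k).
Sum over k = 6,...,9: E = 10/4 + 10/3 + 10/2 + 10/1 = 20.8333.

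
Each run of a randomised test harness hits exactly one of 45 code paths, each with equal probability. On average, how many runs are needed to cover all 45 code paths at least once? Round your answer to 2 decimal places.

After k distinct code paths have appeared, the next run gives a new one with probability (45-k)/45, so the expected wait for the (k+1)-th is 45/(45-k).
E[T] = 45/45 + 45/44 + 45/43 + ... + 45/2 + 45/1 = 45·H_{45}.
H_{45} = 4.395, so E[T] = 197.773.

197.77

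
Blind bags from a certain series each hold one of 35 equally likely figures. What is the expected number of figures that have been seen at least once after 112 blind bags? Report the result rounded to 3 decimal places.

For each figure, P(seen in 112 blind bags) = 1 - (34/35)^112 = 0.9611.
By linearity of expectation, E[distinct seen] = 35·(1 - (34/35)^112) = 33.6383.

33.638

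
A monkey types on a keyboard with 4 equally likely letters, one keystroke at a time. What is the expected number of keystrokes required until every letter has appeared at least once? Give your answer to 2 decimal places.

8.33

The wait to go from k to k+1 distinct letters is geometric with mean 4/(4-k).
E[T] = 4/4 + 4/3 + 4/2 + 4/1 = 4·H_{4}.
H_{4} = 2.083, so E[T] = 8.333.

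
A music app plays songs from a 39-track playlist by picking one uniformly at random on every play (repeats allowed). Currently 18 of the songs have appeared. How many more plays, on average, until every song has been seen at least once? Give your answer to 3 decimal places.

The wait to go from k to k+1 distinct songs is geometric with mean 39/(39-k).
Sum over k = 18,...,38: E = 39/21 + 39/20 + 39/19 + ... + 39/2 + 39/1 = 142.1690.

142.169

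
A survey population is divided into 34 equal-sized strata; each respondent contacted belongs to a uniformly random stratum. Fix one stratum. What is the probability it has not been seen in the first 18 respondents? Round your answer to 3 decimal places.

0.584

Each respondent misses the fixed stratum with probability (34-1)/34 = 33/34, independently.
P(still missing after 18) = (33/34)^18 = 0.5843.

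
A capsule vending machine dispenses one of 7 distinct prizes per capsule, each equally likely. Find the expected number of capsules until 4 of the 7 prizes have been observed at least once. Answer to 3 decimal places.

5.317

Going from k to k+1 distinct takes a geometric number of capsules with mean 7/(7-k).
Sum over k = 0,...,3: E = 7/7 + 7/6 + 7/5 + 7/4 = 5.3167.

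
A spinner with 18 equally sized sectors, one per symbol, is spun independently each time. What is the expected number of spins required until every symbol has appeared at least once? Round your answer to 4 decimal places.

62.9119

Split into phases: going from k distinct to k+1 distinct takes on average 18/(18-k) spins.
E[T] = 18/18 + 18/17 + 18/16 + ... + 18/2 + 18/1 = 18·H_{18}.
H_{18} = 3.49511, so E[T] = 62.91195.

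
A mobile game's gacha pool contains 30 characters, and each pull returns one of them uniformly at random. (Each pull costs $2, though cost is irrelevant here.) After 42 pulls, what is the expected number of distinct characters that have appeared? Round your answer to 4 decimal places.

22.7766

For each character, P(seen in 42 pulls) = 1 - (29/30)^42 = 0.75922.
By linearity of expectation, E[distinct seen] = 30·(1 - (29/30)^42) = 22.77655.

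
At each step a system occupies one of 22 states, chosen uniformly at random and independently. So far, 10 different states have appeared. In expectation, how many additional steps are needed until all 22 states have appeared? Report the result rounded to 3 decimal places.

The wait to go from k to k+1 distinct states is geometric with mean 22/(22-k).
Sum over k = 10,...,21: E = 22/12 + 22/11 + 22/10 + ... + 22/2 + 22/1 = 68.2706.

68.271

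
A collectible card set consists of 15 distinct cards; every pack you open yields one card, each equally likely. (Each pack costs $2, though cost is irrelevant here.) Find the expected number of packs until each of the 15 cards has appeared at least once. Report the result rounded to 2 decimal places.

49.77

The wait to go from k to k+1 distinct cards is geometric with mean 15/(15-k).
E[T] = 15/15 + 15/14 + 15/13 + ... + 15/2 + 15/1 = 15·H_{15}.
H_{15} = 3.318, so E[T] = 49.773.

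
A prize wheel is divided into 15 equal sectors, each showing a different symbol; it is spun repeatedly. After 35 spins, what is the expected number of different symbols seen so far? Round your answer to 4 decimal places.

For each symbol, P(seen in 35 spins) = 1 - (14/15)^35 = 0.91061.
By linearity of expectation, E[distinct seen] = 15·(1 - (14/15)^35) = 13.65916.

13.6592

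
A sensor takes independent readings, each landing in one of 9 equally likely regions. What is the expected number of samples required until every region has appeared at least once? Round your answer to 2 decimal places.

Split into phases: going from k distinct to k+1 distinct takes on average 9/(9-k) samples.
E[T] = 9/9 + 9/8 + 9/7 + ... + 9/2 + 9/1 = 9·H_{9}.
H_{9} = 2.829, so E[T] = 25.461.

25.46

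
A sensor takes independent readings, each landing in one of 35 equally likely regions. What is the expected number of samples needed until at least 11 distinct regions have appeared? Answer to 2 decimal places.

Going from k to k+1 distinct takes a geometric number of samples with mean 35/(35-k).
Sum over k = 0,...,10: E = 35/35 + 35/34 + 35/33 + ... + 35/26 + 35/25 = 12.979.

12.98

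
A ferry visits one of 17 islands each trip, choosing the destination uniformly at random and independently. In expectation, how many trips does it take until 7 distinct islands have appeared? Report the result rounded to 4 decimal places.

8.6799

Going from k to k+1 distinct takes a geometric number of trips with mean 17/(17-k).
Sum over k = 0,...,6: E = 17/17 + 17/16 + 17/15 + ... + 17/12 + 17/11 = 8.67993.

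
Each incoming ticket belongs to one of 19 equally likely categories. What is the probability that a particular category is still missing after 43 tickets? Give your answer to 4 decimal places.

On each ticket the fixed category fails to appear with probability 18/19.
P(still missing after 43) = (18/19)^43 = 0.09779.

0.0978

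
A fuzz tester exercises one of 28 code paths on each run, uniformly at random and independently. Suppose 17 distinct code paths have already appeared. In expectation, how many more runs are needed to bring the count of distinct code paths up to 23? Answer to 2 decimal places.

From k distinct to k+1 distinct takes on average 28/(28-k) runs.
Sum over k = 17,...,22: E = 28/11 + 28/10 + 28/9 + 28/8 + 28/7 + 28/6 = 20.623.

20.62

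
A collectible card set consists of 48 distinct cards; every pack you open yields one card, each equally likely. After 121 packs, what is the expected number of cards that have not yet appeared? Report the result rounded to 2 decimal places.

For each card, P(unseen after 121) = (47/48)^121 = 0.078.
By linearity of expectation, E[unseen] = 48·(47/48)^121 = 3.757.

3.76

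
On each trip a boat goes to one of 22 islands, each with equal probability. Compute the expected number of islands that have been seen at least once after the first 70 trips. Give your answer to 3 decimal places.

21.152

For each island, P(seen in 70 trips) = 1 - (21/22)^70 = 0.9615.
By linearity of expectation, E[distinct seen] = 22·(1 - (21/22)^70) = 21.1524.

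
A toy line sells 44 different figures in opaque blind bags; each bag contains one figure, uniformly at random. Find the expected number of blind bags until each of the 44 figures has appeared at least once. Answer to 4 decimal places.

After k distinct figures have appeared, the next blind bag gives a new one with probability (44-k)/44, so the expected wait for the (k+1)-th is 44/(44-k).
E[T] = 44/44 + 44/43 + 44/42 + ... + 44/2 + 44/1 = 44·H_{44}.
H_{44} = 4.37273, so E[T] = 192.39994.

192.3999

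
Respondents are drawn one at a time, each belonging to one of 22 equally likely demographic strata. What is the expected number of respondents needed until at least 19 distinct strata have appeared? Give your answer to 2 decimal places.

40.86

Going from k to k+1 distinct takes a geometric number of respondents with mean 22/(22-k).
Sum over k = 0,...,18: E = 22/22 + 22/21 + 22/20 + ... + 22/5 + 22/4 = 40.865.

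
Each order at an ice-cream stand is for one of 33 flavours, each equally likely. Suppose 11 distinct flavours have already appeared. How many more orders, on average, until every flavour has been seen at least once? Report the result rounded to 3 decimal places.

121.797

The wait to go from k to k+1 distinct flavours is geometric with mean 33/(33-k).
Sum over k = 11,...,32: E = 33/22 + 33/21 + 33/20 + ... + 33/2 + 33/1 = 121.7968.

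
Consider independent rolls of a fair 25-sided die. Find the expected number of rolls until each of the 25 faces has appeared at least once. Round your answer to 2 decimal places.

Split into phases: going from k distinct to k+1 distinct takes on average 25/(25-k) rolls.
E[T] = 25/25 + 25/24 + 25/23 + ... + 25/2 + 25/1 = 25·H_{25}.
H_{25} = 3.816, so E[T] = 95.399.

95.40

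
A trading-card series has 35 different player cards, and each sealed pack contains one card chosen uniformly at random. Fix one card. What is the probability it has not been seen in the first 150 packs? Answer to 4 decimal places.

On each pack the fixed card fails to appear with probability 34/35.
P(still missing after 150) = (34/35)^150 = 0.01293.

0.0129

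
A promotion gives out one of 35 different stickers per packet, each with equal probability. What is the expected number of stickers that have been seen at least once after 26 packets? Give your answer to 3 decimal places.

For each sticker, P(seen in 26 packets) = 1 - (34/35)^26 = 0.5294.
By linearity of expectation, E[distinct seen] = 35·(1 - (34/35)^26) = 18.5278.

18.528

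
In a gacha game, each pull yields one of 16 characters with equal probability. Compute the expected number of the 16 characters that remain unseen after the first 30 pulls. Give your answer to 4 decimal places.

2.3081

For each character, P(unseen after 30) = (15/16)^30 = 0.14426.
By linearity of expectation, E[unseen] = 16·(15/16)^30 = 2.30812.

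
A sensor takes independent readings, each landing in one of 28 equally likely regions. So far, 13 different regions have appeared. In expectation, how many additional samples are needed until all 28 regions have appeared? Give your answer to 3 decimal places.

92.910

From k distinct to k+1 distinct takes on average 28/(28-k) samples.
Sum over k = 13,...,27: E = 28/15 + 28/14 + 28/13 + ... + 28/2 + 28/1 = 92.9104.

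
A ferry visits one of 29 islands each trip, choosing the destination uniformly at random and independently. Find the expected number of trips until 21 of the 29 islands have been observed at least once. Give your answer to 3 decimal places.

With k distinct islands already seen, the next new one arrives after an expected 29/(29-k) trips.
Sum over k = 0,...,20: E = 29/29 + 29/28 + 29/27 + ... + 29/10 + 29/9 = 36.0701.

36.070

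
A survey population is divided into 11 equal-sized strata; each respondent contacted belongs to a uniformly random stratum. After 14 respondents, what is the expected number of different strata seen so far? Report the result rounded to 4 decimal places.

8.1034

For each stratum, P(seen in 14 respondents) = 1 - (10/11)^14 = 0.73667.
By linearity of expectation, E[distinct seen] = 11·(1 - (10/11)^14) = 8.10336.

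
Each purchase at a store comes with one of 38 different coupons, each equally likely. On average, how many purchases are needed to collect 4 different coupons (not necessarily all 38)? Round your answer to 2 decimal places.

Going from k to k+1 distinct takes a geometric number of purchases with mean 38/(38-k).
Sum over k = 0,...,3: E = 38/38 + 38/37 + 38/36 + 38/35 = 4.168.

4.17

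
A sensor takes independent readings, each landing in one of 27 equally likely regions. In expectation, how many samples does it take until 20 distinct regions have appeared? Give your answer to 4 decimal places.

35.0622

With k distinct regions already seen, the next new one arrives after an expected 27/(27-k) samples.
Sum over k = 0,...,19: E = 27/27 + 27/26 + 27/25 + ... + 27/9 + 27/8 = 35.06219.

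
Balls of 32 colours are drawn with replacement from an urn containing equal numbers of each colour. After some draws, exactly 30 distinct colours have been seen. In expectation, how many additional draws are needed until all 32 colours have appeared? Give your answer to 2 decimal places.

The wait to go from k to k+1 distinct colours is geometric with mean 32/(32-k).
Sum over k = 30,...,31: E = 32/2 + 32/1 = 48.000.

48.00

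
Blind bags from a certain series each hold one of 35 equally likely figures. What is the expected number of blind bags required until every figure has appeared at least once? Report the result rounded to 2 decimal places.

The wait to go from k to k+1 distinct figures is geometric with mean 35/(35-k).
E[T] = 35/35 + 35/34 + 35/33 + ... + 35/2 + 35/1 = 35·H_{35}.
H_{35} = 4.147, so E[T] = 145.137.

145.14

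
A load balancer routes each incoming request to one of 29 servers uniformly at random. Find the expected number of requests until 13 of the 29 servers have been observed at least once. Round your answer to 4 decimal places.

Going from k to k+1 distinct takes a geometric number of requests with mean 29/(29-k).
Sum over k = 0,...,12: E = 29/29 + 29/28 + 29/27 + ... + 29/18 + 29/17 = 16.84682.

16.8468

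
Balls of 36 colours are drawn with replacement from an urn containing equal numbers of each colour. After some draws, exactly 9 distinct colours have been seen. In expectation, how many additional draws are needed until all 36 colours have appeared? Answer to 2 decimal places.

With k distinct colours already seen, the next new one takes an expected 36/(36-k) draws.
Sum over k = 9,...,35: E = 36/27 + 36/26 + 36/25 + ... + 36/2 + 36/1 = 140.092.

140.09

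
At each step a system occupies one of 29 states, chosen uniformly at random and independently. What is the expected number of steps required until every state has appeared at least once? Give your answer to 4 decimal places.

114.8880

The wait to go from k to k+1 distinct states is geometric with mean 29/(29-k).
E[T] = 29/29 + 29/28 + 29/27 + ... + 29/2 + 29/1 = 29·H_{29}.
H_{29} = 3.96165, so E[T] = 114.88796.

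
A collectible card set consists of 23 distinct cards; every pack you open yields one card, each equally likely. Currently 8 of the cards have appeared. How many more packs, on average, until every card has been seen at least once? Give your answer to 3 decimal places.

76.319

The wait to go from k to k+1 distinct cards is geometric with mean 23/(23-k).
Sum over k = 8,...,22: E = 23/15 + 23/14 + 23/13 + ... + 23/2 + 23/1 = 76.3193.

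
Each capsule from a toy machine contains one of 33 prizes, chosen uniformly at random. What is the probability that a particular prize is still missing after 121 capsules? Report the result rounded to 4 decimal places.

On each capsule the fixed prize fails to appear with probability 32/33.
P(still missing after 121) = (32/33)^121 = 0.02415.

0.0242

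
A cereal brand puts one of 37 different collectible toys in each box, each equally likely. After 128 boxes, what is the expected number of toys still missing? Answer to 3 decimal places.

For each toy, P(unseen after 128) = (36/37)^128 = 0.0300.
By linearity of expectation, E[unseen] = 37·(36/37)^128 = 1.1094.

1.109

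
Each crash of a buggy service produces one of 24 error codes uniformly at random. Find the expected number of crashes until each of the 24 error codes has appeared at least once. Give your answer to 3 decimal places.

90.623

Split into phases: going from k distinct to k+1 distinct takes on average 24/(24-k) crashes.
E[T] = 24/24 + 24/23 + 24/22 + ... + 24/2 + 24/1 = 24·H_{24}.
H_{24} = 3.7760, so E[T] = 90.6230.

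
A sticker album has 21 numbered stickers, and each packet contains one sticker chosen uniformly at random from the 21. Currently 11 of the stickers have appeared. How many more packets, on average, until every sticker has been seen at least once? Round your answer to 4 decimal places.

61.5083

The wait to go from k to k+1 distinct stickers is geometric with mean 21/(21-k).
Sum over k = 11,...,20: E = 21/10 + 21/9 + 21/8 + ... + 21/2 + 21/1 = 61.50833.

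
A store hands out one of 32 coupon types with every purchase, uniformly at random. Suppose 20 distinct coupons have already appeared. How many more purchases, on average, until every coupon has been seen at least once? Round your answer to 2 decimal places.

99.30

From k distinct to k+1 distinct takes on average 32/(32-k) purchases.
Sum over k = 20,...,31: E = 32/12 + 32/11 + 32/10 + ... + 32/2 + 32/1 = 99.303.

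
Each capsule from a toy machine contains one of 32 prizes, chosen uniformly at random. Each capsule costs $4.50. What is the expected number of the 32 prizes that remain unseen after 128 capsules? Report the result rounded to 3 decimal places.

For each prize, P(unseen after 128) = (31/32)^128 = 0.0172.
By linearity of expectation, E[unseen] = 32·(31/32)^128 = 0.5499.

0.550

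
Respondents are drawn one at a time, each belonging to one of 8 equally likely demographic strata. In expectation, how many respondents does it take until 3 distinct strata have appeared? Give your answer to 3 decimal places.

3.476

With k distinct strata already seen, the next new one arrives after an expected 8/(8-k) respondents.
Sum over k = 0,...,2: E = 8/8 + 8/7 + 8/6 = 3.4762.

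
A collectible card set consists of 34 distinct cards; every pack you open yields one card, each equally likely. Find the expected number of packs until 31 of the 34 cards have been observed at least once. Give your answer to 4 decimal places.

Going from k to k+1 distinct takes a geometric number of packs with mean 34/(34-k).
Sum over k = 0,...,30: E = 34/34 + 34/33 + 34/32 + ... + 34/5 + 34/4 = 77.68581.

77.6858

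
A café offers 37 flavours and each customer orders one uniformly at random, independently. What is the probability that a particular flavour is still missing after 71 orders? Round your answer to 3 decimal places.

0.143

On each order the fixed flavour fails to appear with probability 36/37.
P(still missing after 71) = (36/37)^71 = 0.1429.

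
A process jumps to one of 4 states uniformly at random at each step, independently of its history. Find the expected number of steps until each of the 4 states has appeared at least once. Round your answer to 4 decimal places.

Split into phases: going from k distinct to k+1 distinct takes on average 4/(4-k) steps.
E[T] = 4/4 + 4/3 + 4/2 + 4/1 = 4·H_{4}.
H_{4} = 2.08333, so E[T] = 8.33333.

8.3333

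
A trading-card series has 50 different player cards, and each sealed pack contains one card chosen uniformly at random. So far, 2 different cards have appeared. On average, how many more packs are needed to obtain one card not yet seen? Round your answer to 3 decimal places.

1.042

The number of packs until the next new card is geometric with success probability 48/50, so its mean is 50/48.
E = 50/48 = 1.0417.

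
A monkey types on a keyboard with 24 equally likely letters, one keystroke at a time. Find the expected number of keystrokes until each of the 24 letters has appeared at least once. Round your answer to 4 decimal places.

After k distinct letters have appeared, the next keystroke gives a new one with probability (24-k)/24, so the expected wait for the (k+1)-th is 24/(24-k).
E[T] = 24/24 + 24/23 + 24/22 + ... + 24/2 + 24/1 = 24·H_{24}.
H_{24} = 3.77596, so E[T] = 90.62300.

90.6230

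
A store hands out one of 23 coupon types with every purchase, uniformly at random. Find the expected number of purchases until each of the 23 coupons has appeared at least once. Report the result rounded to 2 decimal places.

85.89

The wait to go from k to k+1 distinct coupons is geometric with mean 23/(23-k).
E[T] = 23/23 + 23/22 + 23/21 + ... + 23/2 + 23/1 = 23·H_{23}.
H_{23} = 3.734, so E[T] = 85.889.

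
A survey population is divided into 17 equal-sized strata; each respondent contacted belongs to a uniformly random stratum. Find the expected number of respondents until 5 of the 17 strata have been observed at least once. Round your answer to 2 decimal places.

Going from k to k+1 distinct takes a geometric number of respondents with mean 17/(17-k).
Sum over k = 0,...,4: E = 17/17 + 17/16 + 17/15 + 17/14 + 17/13 = 5.718.

5.72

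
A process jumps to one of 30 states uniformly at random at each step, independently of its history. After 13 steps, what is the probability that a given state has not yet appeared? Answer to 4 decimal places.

0.6436

On each step the fixed state fails to appear with probability 29/30.
P(still missing after 13) = (29/30)^13 = 0.64357.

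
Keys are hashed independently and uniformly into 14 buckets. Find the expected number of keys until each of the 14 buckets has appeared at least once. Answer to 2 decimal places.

45.52

Split into phases: going from k distinct to k+1 distinct takes on average 14/(14-k) keys.
E[T] = 14/14 + 14/13 + 14/12 + ... + 14/2 + 14/1 = 14·H_{14}.
H_{14} = 3.252, so E[T] = 45.522.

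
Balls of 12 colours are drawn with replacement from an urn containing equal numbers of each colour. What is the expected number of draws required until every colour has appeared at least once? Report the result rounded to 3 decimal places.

After k distinct colours have appeared, the next draw gives a new one with probability (12-k)/12, so the expected wait for the (k+1)-th is 12/(12-k).
E[T] = 12/12 + 12/11 + 12/10 + ... + 12/2 + 12/1 = 12·H_{12}.
H_{12} = 3.1032, so E[T] = 37.2385.

37.239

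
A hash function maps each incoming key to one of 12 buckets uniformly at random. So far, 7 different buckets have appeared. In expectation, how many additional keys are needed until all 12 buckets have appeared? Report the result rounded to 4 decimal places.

The wait to go from k to k+1 distinct buckets is geometric with mean 12/(12-k).
Sum over k = 7,...,11: E = 12/5 + 12/4 + 12/3 + 12/2 + 12/1 = 27.40000.

27.4000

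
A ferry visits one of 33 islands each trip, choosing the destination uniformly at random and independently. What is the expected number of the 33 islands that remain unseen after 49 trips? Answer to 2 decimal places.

7.31

For each island, P(unseen after 49) = (32/33)^49 = 0.221.
By linearity of expectation, E[unseen] = 33·(32/33)^49 = 7.306.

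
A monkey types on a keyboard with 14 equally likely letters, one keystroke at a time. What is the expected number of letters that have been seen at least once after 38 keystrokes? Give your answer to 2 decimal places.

For each letter, P(seen in 38 keystrokes) = 1 - (13/14)^38 = 0.940.
By linearity of expectation, E[distinct seen] = 14·(1 - (13/14)^38) = 13.162.

13.16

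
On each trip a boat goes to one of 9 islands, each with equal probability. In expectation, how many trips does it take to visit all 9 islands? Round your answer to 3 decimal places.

Split into phases: going from k distinct to k+1 distinct takes on average 9/(9-k) trips.
E[T] = 9/9 + 9/8 + 9/7 + ... + 9/2 + 9/1 = 9·H_{9}.
H_{9} = 2.8290, so E[T] = 25.4607.

25.461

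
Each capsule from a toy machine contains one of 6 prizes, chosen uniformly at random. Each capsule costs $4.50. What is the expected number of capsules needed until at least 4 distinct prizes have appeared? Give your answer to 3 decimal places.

Going from k to k+1 distinct takes a geometric number of capsules with mean 6/(6-k).
Sum over k = 0,...,3: E = 6/6 + 6/5 + 6/4 + 6/3 = 5.7000.

5.700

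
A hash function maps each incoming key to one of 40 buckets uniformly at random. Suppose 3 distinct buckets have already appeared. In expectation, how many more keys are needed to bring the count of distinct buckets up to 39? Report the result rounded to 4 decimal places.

From k distinct to k+1 distinct takes on average 40/(40-k) keys.
Sum over k = 3,...,38: E = 40/37 + 40/36 + 40/35 + ... + 40/3 + 40/2 = 128.06345.

128.0634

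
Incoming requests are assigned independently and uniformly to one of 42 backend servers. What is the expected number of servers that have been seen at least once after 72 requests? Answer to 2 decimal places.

For each server, P(seen in 72 requests) = 1 - (41/42)^72 = 0.824.
By linearity of expectation, E[distinct seen] = 42·(1 - (41/42)^72) = 34.591.

34.59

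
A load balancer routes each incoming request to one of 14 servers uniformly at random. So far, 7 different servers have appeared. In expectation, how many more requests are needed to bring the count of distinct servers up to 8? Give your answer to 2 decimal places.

2.00

The wait to go from k to k+1 distinct servers is geometric with mean 14/(14-k).
Only the k = 7 term is needed: E = 14/7 = 2.000.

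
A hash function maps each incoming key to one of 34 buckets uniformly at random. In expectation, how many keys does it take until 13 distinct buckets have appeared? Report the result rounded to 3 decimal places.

16.077

With k distinct buckets already seen, the next new one arrives after an expected 34/(34-k) keys.
Sum over k = 0,...,12: E = 34/34 + 34/33 + 34/32 + ... + 34/23 + 34/22 = 16.0769.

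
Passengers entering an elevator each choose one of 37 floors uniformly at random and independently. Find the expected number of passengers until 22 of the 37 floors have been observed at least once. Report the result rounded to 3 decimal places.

32.684

With k distinct floors already seen, the next new one arrives after an expected 37/(37-k) passengers.
Sum over k = 0,...,21: E = 37/37 + 37/36 + 37/35 + ... + 37/17 + 37/16 = 32.6842.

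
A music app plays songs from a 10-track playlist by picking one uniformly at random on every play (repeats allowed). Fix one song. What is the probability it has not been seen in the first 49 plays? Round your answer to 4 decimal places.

Each play misses the fixed song with probability (10-1)/10 = 9/10, independently.
P(still missing after 49) = (9/10)^49 = 0.00573.

0.0057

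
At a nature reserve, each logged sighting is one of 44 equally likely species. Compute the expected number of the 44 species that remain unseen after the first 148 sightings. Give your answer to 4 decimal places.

For each species, P(unseen after 148) = (43/44)^148 = 0.03329.
By linearity of expectation, E[unseen] = 44·(43/44)^148 = 1.46483.

1.4648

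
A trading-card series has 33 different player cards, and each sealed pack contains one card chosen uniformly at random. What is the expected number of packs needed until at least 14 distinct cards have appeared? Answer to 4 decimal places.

With k distinct cards already seen, the next new one arrives after an expected 33/(33-k) packs.
Sum over k = 0,...,13: E = 33/33 + 33/32 + 33/31 + ... + 33/21 + 33/20 = 17.85493.

17.8549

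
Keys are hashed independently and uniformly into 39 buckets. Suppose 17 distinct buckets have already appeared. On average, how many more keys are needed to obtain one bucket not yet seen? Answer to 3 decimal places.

The number of keys until the next new bucket is geometric with success probability 22/39, so its mean is 39/22.
E = 39/22 = 1.7727.

1.773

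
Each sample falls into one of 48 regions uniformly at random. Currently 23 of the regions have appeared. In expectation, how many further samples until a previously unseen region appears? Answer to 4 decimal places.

1.9200

Each sample yields a new region with probability (48-23)/48 = 25/48, so the wait is geometric with mean 48/25.
E = 48/25 = 1.92000.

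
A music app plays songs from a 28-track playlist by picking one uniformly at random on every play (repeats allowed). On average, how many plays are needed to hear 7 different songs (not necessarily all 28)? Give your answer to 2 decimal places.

7.89

With k distinct songs already seen, the next new one arrives after an expected 28/(28-k) plays.
Sum over k = 0,...,6: E = 28/28 + 28/27 + 28/26 + ... + 28/23 + 28/22 = 7.891.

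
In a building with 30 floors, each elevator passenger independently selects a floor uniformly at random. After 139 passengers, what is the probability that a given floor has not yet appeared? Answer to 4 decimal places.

0.0090

Each passenger misses the fixed floor with probability (30-1)/30 = 29/30, independently.
P(still missing after 139) = (29/30)^139 = 0.00898.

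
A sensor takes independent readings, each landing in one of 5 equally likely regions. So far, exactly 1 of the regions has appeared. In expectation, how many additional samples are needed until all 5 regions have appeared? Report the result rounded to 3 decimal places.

The wait to go from k to k+1 distinct regions is geometric with mean 5/(5-k).
Sum over k = 1,...,4: E = 5/4 + 5/3 + 5/2 + 5/1 = 10.4167.

10.417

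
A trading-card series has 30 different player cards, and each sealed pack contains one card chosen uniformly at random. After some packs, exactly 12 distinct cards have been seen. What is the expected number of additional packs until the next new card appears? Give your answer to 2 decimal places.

1.67

Each pack yields a new card with probability (30-12)/30 = 18/30, so the wait is geometric with mean 30/18.
E = 30/18 = 1.667.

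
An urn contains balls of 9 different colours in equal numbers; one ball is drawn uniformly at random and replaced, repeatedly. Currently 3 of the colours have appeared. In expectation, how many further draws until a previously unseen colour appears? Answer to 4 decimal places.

1.5000

The number of draws until the next new colour is geometric with success probability 6/9, so its mean is 9/6.
E = 9/6 = 1.50000.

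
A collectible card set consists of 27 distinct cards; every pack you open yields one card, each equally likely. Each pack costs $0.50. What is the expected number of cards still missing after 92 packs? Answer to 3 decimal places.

0.838

For each card, P(unseen after 92) = (26/27)^92 = 0.0311.
By linearity of expectation, E[unseen] = 27·(26/27)^92 = 0.8384.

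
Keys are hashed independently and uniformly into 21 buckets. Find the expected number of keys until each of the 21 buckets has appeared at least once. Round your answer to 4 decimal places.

76.5525

The wait to go from k to k+1 distinct buckets is geometric with mean 21/(21-k).
E[T] = 21/21 + 21/20 + 21/19 + ... + 21/2 + 21/1 = 21·H_{21}.
H_{21} = 3.64536, so E[T] = 76.55253.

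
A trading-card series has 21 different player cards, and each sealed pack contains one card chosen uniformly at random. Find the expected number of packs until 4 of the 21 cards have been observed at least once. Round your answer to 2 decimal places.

4.32

Going from k to k+1 distinct takes a geometric number of packs with mean 21/(21-k).
Sum over k = 0,...,3: E = 21/21 + 21/20 + 21/19 + 21/18 = 4.322.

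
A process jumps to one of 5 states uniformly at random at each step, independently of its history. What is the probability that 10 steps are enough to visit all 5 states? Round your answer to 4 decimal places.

0.5225

Let A_i be the event that state i is missing after 10 steps. By inclusion–exclusion on the A_i,
P(all seen) = Σ_{j=0}^{5} (-1)^j C(5,j)((5-j)/5)^10
= 1.00000 - 0.53687 + 0.06047 - 0.00105 + 0.00000 - 0.00000
= 0.52255.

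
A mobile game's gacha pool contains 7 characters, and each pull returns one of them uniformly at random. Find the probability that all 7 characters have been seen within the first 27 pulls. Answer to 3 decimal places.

Let A_i be the event that character i is missing after 27 pulls. By inclusion–exclusion on the A_i,
P(all seen) = Σ_{j=0}^{7} (-1)^j C(7,j)((7-j)/7)^27
= 1.0000 - 0.1090 + 0.0024 - 0.0000 + 0.0000 - 0.0000 + 0.0000 - 0.0000
= 0.8933.

0.893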